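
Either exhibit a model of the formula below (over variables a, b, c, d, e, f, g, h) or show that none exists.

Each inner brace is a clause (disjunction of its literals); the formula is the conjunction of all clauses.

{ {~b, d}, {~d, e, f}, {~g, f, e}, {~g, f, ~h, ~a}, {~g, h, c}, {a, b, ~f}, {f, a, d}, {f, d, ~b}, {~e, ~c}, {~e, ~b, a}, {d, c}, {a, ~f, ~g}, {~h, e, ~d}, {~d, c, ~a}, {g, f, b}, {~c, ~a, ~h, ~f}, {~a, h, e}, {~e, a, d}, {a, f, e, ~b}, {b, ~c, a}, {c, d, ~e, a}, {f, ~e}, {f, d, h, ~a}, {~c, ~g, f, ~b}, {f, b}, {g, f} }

a: 0, b: 1, c: 0, d: 1, e: 0, f: 1, g: 0, h: 0

Suppose b = 1.
From the singleton clause (d), d = 1.
Suppose e = 0.
From the singleton clause (f), f = 1.
From the singleton clause (~h), h = 0.
From the singleton clause (~a), a = 0.
From the singleton clause (~g), g = 0.
No clause remains; c is free.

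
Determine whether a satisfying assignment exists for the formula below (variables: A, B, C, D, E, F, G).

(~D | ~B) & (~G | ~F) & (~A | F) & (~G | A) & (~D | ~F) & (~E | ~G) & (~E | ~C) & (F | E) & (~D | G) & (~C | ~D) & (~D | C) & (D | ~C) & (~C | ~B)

Yes

Try D = 0.
The clause (~C) is unit, so C = 0.
Try G = 0.
Try A = 1.
The clause (F) is unit, so F = 1.
All clauses hold; B, E can take either value.
A satisfying assignment: A=1; B=1; C=0; D=0; E=0; F=1; G=0.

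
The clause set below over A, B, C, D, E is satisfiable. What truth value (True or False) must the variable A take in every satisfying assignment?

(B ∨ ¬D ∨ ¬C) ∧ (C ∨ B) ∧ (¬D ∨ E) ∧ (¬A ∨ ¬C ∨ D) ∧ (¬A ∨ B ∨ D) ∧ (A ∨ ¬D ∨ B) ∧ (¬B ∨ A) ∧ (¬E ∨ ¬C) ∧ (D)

Suppose A = False.
The clause (¬B) is unit, so B = False.
The clause (C) is unit, so C = True.
The clause (¬D) is unit, so D = False.
Now (D) is unsatisfied and unit — conflict.
So every satisfying assignment has A = True.

True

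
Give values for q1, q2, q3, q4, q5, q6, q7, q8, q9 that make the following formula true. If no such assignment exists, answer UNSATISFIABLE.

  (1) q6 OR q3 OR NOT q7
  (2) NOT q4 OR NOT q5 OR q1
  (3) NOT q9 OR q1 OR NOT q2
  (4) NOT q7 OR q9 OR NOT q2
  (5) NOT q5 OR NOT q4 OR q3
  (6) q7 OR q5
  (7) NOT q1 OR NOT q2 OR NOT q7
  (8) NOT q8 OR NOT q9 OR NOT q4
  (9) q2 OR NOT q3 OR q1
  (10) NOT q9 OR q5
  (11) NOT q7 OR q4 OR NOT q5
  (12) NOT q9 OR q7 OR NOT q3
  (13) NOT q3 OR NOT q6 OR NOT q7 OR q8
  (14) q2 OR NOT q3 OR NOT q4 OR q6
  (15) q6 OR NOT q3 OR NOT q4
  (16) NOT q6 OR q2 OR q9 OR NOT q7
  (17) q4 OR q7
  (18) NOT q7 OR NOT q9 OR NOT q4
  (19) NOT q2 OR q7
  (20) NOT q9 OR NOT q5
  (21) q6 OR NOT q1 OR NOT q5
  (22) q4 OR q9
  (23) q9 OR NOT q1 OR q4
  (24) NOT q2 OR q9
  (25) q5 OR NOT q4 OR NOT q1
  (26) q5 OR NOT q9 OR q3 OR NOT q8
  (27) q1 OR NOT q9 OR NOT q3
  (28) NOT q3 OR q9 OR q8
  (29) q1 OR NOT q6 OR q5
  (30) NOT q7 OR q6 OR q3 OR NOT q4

Branch on q7: set q7 = false.
The clause (q5) is unit, so q5 = true.
The clause (q4) is unit, so q4 = true.
The clause (q1) is unit, so q1 = true.
The clause (q3) is unit, so q3 = true.
The clause (NOT q9) is unit, so q9 = false.
The clause (q6) is unit, so q6 = true.
The clause (NOT q2) is unit, so q2 = false.
The clause (q8) is unit, so q8 = true.
Every clause now holds.

q1=true; q2=false; q3=true; q4=true; q5=true; q6=true; q7=false; q8=true; q9=false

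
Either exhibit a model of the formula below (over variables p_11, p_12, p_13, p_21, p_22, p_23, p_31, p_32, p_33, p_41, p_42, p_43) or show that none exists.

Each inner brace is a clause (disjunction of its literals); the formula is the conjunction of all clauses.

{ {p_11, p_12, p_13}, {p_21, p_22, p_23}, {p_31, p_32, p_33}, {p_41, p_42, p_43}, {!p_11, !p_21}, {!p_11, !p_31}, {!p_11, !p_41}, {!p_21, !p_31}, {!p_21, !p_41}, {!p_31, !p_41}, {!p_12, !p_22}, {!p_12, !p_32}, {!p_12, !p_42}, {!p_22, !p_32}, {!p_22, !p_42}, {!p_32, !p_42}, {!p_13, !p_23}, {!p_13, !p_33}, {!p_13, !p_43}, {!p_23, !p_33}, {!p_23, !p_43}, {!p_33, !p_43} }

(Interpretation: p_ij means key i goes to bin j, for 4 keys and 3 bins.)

Try p_11 = false.
Try p_12 = true.
From the singleton clause (!p_22), p_22 = false.
From the singleton clause (!p_32), p_32 = false.
From the singleton clause (!p_42), p_42 = false.
Try p_21 = true.
From the singleton clause (!p_31), p_31 = false.
From the singleton clause (p_33), p_33 = true.
From the singleton clause (!p_41), p_41 = false.
From the singleton clause (p_43), p_43 = true.
That conflicts with the unit clause (!p_43).
So p_21 must be the other value — set p_21 = false.
From the singleton clause (p_23), p_23 = true.
From the singleton clause (!p_13), p_13 = false.
From the singleton clause (!p_33), p_33 = false.
From the singleton clause (p_31), p_31 = true.
From the singleton clause (!p_41), p_41 = false.
From the singleton clause (p_43), p_43 = true.
That conflicts with the unit clause (!p_43).
Neither p_21 = true nor p_21 = false works.
So p_12 must be the other value — set p_12 = false.
From the singleton clause (p_13), p_13 = true.
From the singleton clause (!p_23), p_23 = false.
From the singleton clause (!p_33), p_33 = false.
From the singleton clause (!p_43), p_43 = false.
Try p_21 = true.
From the singleton clause (!p_31), p_31 = false.
From the singleton clause (p_32), p_32 = true.
From the singleton clause (!p_41), p_41 = false.
From the singleton clause (p_42), p_42 = true.
That conflicts with the unit clause (!p_42).
So p_21 must be the other value — set p_21 = false.
From the singleton clause (p_22), p_22 = true.
From the singleton clause (!p_32), p_32 = false.
From the singleton clause (p_31), p_31 = true.
From the singleton clause (!p_41), p_41 = false.
From the singleton clause (p_42), p_42 = true.
That conflicts with the unit clause (!p_42).
Neither p_21 = true nor p_21 = false works.
Neither p_12 = true nor p_12 = false works.
So p_11 must be the other value — set p_11 = true.
From the singleton clause (!p_21), p_21 = false.
From the singleton clause (!p_31), p_31 = false.
From the singleton clause (!p_41), p_41 = false.
Try p_22 = true.
From the singleton clause (!p_12), p_12 = false.
From the singleton clause (!p_32), p_32 = false.
From the singleton clause (p_33), p_33 = true.
From the singleton clause (!p_42), p_42 = false.
From the singleton clause (p_43), p_43 = true.
That conflicts with the unit clause (!p_43).
So p_22 must be the other value — set p_22 = false.
From the singleton clause (p_23), p_23 = true.
From the singleton clause (!p_13), p_13 = false.
From the singleton clause (!p_33), p_33 = false.
From the singleton clause (p_32), p_32 = true.
From the singleton clause (!p_12), p_12 = false.
From the singleton clause (!p_42), p_42 = false.
From the singleton clause (p_43), p_43 = true.
That conflicts with the unit clause (!p_43).
Neither p_22 = true nor p_22 = false works.
Neither p_11 = true nor p_11 = false works.

UNSATISFIABLE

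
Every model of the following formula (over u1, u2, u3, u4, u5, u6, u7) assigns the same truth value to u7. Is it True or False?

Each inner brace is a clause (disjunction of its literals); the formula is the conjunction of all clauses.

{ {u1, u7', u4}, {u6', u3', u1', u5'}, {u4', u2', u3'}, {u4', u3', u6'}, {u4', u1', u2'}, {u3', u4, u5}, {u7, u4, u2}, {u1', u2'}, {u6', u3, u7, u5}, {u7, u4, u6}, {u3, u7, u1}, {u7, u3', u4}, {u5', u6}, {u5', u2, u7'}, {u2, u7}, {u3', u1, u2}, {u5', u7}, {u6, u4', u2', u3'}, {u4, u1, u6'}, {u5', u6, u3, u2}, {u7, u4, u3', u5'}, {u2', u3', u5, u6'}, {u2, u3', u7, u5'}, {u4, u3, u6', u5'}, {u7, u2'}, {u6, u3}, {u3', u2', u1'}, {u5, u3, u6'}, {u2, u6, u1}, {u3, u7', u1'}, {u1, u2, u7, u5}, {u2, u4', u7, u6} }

Suppose u7 = 0.
The clause (u2) is unit, so u2 = 1.
But (u2') is also a unit clause — contradiction.
So every satisfying assignment has u7 = True.

True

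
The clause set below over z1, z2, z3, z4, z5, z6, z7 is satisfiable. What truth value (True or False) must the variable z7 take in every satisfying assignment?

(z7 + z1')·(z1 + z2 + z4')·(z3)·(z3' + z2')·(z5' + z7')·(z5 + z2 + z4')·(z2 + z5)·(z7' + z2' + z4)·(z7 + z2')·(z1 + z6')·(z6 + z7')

Suppose z7 = 1.
(z3) alone gives z3 = 1.
(z2') alone gives z2 = 0.
(z5') alone gives z5 = 0.
That conflicts with the unit clause (z5).
So every satisfying assignment has z7 = False.

False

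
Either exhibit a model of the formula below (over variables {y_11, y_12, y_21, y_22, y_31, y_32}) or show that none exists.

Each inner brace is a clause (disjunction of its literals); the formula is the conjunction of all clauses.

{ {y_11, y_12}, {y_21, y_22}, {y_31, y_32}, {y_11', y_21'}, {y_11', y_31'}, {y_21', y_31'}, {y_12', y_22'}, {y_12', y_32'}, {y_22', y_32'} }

Case y_11 = 1:
(y_21') alone gives y_21 = 0.
(y_22) alone gives y_22 = 1.
(y_31') alone gives y_31 = 0.
(y_32) alone gives y_32 = 1.
That conflicts with the unit clause (y_32').
Undo y_11 and try y_11 = 0.
(y_12) alone gives y_12 = 1.
(y_22') alone gives y_22 = 0.
(y_21) alone gives y_21 = 1.
(y_31') alone gives y_31 = 0.
(y_32) alone gives y_32 = 1.
That conflicts with the unit clause (y_32').
Neither y_11 = 1 nor y_11 = 0 works.

UNSATISFIABLE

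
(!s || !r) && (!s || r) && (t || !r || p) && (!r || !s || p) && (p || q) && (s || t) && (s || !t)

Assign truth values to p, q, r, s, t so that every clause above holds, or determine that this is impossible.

UNSATISFIABLE

Suppose s = false.
(t) alone gives t = true.
But (!t) is also a unit clause — contradiction.
So s must be the other value — set s = true.
(!r) alone gives r = false.
But (r) is also a unit clause — contradiction.
Neither s = true nor s = false works.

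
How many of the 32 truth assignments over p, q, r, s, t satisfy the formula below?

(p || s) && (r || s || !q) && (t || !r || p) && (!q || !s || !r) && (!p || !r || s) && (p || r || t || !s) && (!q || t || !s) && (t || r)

There are 2^5 = 32 truth assignments over (p, q, r, s, t).
Split on t. With t = true, the clauses containing t are satisfied and !t drops from the rest; 7 of the 2^4 = 16 assignments to the other variables satisfy what remains.
With t = false, by the same count on the reduced clause set, 1 assignment works.
(One model: p=F, q=F, r=F, s=T, t=T.)
Total: 7 + 1 = 8.

8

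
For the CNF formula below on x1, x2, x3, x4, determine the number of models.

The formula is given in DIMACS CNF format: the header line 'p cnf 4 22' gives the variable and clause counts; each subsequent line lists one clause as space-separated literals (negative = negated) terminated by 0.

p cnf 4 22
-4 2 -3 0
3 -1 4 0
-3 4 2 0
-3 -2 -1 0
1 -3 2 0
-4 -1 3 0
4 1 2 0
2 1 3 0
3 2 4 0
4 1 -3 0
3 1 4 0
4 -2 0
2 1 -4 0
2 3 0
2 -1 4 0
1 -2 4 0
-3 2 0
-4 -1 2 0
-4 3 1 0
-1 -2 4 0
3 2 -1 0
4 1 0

There are 2^4 = 16 truth assignments over (x1, x2, x3, x4).
Check each against the 22 clauses (columns in the order x1, x2, x3, x4):
  F F F F  ✗ fails (x4 ∨ x1 ∨ x2)
  F F F T  ✗ fails (x2 ∨ x1 ∨ x3)
  F F T F  ✗ fails (¬x3 ∨ x4 ∨ x2)
  F F T T  ✗ fails (¬x4 ∨ x2 ∨ ¬x3)
  F T F F  ✗ fails (x3 ∨ x1 ∨ x4)
  F T F T  ✗ fails (¬x4 ∨ x3 ∨ x1)
  F T T F  ✗ fails (x4 ∨ x1 ∨ ¬x3)
  F T T T  ✓ satisfies all
  T F F F  ✗ fails (x3 ∨ ¬x1 ∨ x4)
  T F F T  ✗ fails (¬x4 ∨ ¬x1 ∨ x3)
  T F T F  ✗ fails (¬x3 ∨ x4 ∨ x2)
  T F T T  ✗ fails (¬x4 ∨ x2 ∨ ¬x3)
  T T F F  ✗ fails (x3 ∨ ¬x1 ∨ x4)
  T T F T  ✗ fails (¬x4 ∨ ¬x1 ∨ x3)
  T T T F  ✗ fails (¬x3 ∨ ¬x2 ∨ ¬x1)
  T T T T  ✗ fails (¬x3 ∨ ¬x2 ∨ ¬x1)
1 of the 16 rows is a model.

1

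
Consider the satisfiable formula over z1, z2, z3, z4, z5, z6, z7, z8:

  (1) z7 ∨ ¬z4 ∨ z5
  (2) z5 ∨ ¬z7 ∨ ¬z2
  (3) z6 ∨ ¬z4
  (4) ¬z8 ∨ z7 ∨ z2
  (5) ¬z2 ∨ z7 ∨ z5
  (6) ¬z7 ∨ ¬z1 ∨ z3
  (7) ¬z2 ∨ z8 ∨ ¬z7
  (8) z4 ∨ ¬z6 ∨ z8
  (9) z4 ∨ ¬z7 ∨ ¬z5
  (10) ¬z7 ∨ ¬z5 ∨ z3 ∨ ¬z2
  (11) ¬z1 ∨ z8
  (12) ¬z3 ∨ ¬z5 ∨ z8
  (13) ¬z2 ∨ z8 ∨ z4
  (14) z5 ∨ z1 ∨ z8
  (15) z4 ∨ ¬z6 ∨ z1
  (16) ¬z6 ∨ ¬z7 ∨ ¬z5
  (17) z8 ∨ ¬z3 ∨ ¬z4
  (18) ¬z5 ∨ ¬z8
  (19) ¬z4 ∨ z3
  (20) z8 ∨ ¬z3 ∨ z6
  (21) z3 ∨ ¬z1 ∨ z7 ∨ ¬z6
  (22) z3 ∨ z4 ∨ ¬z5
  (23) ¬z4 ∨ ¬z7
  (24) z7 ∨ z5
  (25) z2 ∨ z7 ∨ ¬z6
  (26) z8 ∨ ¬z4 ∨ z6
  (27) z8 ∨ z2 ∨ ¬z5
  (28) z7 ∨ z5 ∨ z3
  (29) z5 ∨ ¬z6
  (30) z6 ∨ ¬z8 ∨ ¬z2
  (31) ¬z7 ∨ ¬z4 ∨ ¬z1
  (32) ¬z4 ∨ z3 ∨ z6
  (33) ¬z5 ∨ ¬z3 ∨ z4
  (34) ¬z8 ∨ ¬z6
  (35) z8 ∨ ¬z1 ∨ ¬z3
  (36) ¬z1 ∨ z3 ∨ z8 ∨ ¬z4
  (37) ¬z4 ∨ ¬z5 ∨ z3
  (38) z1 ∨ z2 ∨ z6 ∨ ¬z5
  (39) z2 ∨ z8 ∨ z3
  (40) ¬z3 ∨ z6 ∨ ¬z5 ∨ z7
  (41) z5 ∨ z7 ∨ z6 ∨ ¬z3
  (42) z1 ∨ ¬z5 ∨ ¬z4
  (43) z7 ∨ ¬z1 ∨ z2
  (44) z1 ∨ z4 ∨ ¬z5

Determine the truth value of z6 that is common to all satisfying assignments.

False

Suppose z6 = True.
(z5) alone gives z5 = True.
(¬z7) alone gives z7 = False.
(¬z8) alone gives z8 = False.
(z4) alone gives z4 = True.
(¬z1) alone gives z1 = False.
Now (z1) is unsatisfied and unit — conflict.
So every satisfying assignment has z6 = False.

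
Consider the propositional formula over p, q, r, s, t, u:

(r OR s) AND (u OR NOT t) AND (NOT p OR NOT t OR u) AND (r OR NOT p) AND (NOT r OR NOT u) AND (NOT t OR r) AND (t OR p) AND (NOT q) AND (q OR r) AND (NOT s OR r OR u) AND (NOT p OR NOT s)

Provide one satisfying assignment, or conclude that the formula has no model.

The clause (NOT q) is unit, so q = false.
The clause (r) is unit, so r = true.
The clause (NOT u) is unit, so u = false.
The clause (NOT t) is unit, so t = false.
The clause (p) is unit, so p = true.
The clause (NOT s) is unit, so s = false.
This assignment satisfies each clause.

p: true; q: false; r: true; s: false; t: false; u: false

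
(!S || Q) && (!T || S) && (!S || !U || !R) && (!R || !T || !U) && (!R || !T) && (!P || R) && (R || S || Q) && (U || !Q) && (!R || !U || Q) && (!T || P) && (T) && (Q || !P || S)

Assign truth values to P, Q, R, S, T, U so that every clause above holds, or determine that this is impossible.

The clause (T) is unit, so T = true.
The clause (S) is unit, so S = true.
The clause (Q) is unit, so Q = true.
The clause (!R) is unit, so R = false.
The clause (!P) is unit, so P = false.
But (P) is also a unit clause — contradiction.

UNSATISFIABLE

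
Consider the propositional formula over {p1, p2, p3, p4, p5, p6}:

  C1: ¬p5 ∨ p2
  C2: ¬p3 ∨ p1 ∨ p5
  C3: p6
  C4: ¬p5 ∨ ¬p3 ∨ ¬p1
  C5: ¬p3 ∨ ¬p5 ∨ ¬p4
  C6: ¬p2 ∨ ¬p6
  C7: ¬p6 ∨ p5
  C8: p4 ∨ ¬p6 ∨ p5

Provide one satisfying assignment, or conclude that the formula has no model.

UNSATISFIABLE

Unit clause (p6) forces p6 = True.
Unit clause (¬p2) forces p2 = False.
Unit clause (¬p5) forces p5 = False.
But (p5) is also a unit clause — contradiction.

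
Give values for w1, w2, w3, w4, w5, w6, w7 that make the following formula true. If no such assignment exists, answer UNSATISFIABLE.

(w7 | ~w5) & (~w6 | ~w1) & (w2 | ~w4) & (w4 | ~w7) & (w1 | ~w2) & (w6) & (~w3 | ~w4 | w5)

From the singleton clause (w6), w6 = 1.
From the singleton clause (~w1), w1 = 0.
From the singleton clause (~w2), w2 = 0.
From the singleton clause (~w4), w4 = 0.
From the singleton clause (~w7), w7 = 0.
From the singleton clause (~w5), w5 = 0.
Every clause is now satisfied; w3 is unconstrained.

w1 ↦ 0, w2 ↦ 0, w3 ↦ 1, w4 ↦ 0, w5 ↦ 0, w6 ↦ 1, w7 ↦ 0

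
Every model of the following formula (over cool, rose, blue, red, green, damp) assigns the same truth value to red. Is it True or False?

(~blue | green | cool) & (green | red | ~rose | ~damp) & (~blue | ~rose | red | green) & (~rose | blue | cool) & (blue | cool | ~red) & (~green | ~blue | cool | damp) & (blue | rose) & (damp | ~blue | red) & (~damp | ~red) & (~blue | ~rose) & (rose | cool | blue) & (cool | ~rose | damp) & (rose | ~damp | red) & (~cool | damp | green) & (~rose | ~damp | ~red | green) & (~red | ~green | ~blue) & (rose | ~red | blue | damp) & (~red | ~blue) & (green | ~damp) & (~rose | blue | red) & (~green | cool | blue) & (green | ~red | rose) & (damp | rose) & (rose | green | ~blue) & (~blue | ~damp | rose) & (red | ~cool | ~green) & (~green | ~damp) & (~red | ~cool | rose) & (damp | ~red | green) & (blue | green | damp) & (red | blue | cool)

Suppose red = 0.
Branch on blue: set blue = 1.
From the singleton clause (damp), damp = 1.
From the singleton clause (~rose), rose = 0.
That conflicts with the unit clause (rose).
Undo blue and try blue = 0.
From the singleton clause (rose), rose = 1.
That conflicts with the unit clause (~rose).
Both values of blue lead to a conflict.
So every satisfying assignment has red = True.

True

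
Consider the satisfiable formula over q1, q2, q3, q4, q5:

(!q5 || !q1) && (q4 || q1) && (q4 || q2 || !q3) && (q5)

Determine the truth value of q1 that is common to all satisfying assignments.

False

Suppose q1 = true.
The clause (!q5) is unit, so q5 = false.
Now (q5) is unsatisfied and unit — conflict.
So every satisfying assignment has q1 = False.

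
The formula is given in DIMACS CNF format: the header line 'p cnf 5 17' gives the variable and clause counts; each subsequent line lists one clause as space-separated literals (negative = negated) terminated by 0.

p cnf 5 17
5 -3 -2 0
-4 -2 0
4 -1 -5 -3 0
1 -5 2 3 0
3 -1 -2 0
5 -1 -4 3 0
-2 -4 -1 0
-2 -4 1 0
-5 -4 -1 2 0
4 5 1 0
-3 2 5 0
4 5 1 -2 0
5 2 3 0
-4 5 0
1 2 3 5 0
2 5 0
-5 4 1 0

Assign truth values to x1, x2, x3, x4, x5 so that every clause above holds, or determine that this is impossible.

x1=True; x2=False; x3=False; x4=False; x5=True

Suppose x4 = False.
Suppose x5 = True.
The clause (x1) is unit, so x1 = True.
The clause (¬x3) is unit, so x3 = False.
The clause (¬x2) is unit, so x2 = False.
All clauses are satisfied.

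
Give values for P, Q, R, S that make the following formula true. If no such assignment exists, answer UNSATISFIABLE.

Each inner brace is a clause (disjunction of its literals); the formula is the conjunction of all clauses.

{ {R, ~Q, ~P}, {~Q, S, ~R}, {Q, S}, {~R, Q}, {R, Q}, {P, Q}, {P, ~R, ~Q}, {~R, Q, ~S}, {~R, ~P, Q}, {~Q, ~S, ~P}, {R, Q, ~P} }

P: 0,  Q: 1,  R: 0,  S: 1

Case Q = 1:
Case R = 0:
(~P) alone gives P = 0.
All clauses hold; S can take either value.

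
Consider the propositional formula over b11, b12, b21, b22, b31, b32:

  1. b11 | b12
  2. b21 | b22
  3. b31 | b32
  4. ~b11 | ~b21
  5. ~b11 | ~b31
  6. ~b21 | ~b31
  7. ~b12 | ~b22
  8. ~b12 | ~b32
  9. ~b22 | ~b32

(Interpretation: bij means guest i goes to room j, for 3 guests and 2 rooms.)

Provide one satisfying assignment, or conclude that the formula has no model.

Case b11 = 1:
Unit clause (~b21) forces b21 = 0.
Unit clause (b22) forces b22 = 1.
Unit clause (~b31) forces b31 = 0.
Unit clause (b32) forces b32 = 1.
That conflicts with the unit clause (~b32).
So b11 must be the other value — set b11 = 0.
Unit clause (b12) forces b12 = 1.
Unit clause (~b22) forces b22 = 0.
Unit clause (b21) forces b21 = 1.
Unit clause (~b31) forces b31 = 0.
Unit clause (b32) forces b32 = 1.
That conflicts with the unit clause (~b32).
Neither b11 = 1 nor b11 = 0 works.

UNSATISFIABLE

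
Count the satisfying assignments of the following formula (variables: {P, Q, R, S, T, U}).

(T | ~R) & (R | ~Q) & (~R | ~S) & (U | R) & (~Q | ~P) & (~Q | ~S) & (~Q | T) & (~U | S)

There are 2^6 = 64 truth assignments over (P, Q, R, S, T, U).
Split on S. With S = 1, the clauses containing S are satisfied and ~S drops from the rest; 4 of the 2^5 = 32 assignments to the other variables satisfy what remains.
With S = 0, by the same count on the reduced clause set, 3 assignments work.
(One model: P=F, Q=F, R=F, S=T, T=F, U=T.)
Total: 4 + 3 = 7.

7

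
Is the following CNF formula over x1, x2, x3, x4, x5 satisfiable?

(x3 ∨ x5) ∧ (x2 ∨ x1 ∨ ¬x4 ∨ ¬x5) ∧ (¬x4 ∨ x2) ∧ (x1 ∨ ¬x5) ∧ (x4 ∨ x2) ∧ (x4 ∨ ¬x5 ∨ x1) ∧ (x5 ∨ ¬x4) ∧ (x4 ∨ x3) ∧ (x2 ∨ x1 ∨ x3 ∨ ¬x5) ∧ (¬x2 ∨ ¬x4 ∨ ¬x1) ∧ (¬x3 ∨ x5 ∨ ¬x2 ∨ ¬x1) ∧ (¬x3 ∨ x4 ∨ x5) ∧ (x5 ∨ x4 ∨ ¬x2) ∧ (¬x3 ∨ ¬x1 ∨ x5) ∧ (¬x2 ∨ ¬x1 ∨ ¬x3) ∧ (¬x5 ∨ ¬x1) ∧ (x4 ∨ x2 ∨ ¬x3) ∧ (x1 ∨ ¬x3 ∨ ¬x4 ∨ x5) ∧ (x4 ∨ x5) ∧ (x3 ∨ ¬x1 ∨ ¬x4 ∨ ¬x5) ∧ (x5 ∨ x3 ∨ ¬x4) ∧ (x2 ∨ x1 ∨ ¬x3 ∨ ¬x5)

No

Suppose x3 = True.
Suppose x4 = False.
From the singleton clause (x2), x2 = True.
From the singleton clause (x5), x5 = True.
From the singleton clause (x1), x1 = True.
That conflicts with the unit clause (¬x1).
Undo x4 and try x4 = True.
From the singleton clause (x2), x2 = True.
From the singleton clause (x5), x5 = True.
From the singleton clause (x1), x1 = True.
That conflicts with the unit clause (¬x1).
Neither x4 = True nor x4 = False works.
Undo x3 and try x3 = False.
From the singleton clause (x5), x5 = True.
From the singleton clause (x1), x1 = True.
That conflicts with the unit clause (¬x1).
Neither x3 = True nor x3 = False works.
No assignment satisfies every clause.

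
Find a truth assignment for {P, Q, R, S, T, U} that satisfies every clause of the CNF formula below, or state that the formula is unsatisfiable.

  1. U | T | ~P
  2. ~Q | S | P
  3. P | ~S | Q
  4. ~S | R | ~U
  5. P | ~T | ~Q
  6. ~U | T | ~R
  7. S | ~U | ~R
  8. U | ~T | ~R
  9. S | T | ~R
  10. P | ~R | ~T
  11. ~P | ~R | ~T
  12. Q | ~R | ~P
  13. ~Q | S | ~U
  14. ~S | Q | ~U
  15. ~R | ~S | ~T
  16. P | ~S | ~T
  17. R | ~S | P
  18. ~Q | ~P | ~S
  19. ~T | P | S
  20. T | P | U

P: 0; Q: 0; R: 0; S: 0; T: 0; U: 1

Try U = 1.
Try S = 0.
From the singleton clause (~R), R = 0.
From the singleton clause (~Q), Q = 0.
Try T = 0.
All clauses hold; P can take either value.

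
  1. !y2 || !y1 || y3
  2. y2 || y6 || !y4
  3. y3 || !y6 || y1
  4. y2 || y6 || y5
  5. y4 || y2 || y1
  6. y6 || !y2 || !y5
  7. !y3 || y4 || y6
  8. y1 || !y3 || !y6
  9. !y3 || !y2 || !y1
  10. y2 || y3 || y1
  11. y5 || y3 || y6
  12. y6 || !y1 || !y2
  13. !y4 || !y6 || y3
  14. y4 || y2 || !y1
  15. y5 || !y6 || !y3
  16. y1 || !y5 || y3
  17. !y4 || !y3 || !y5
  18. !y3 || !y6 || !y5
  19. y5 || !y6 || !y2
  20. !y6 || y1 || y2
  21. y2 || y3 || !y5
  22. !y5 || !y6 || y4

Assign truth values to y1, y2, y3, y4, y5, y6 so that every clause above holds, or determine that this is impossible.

y1=false, y2=true, y3=true, y4=true, y5=false, y6=false

Branch on y2: set y2 = true.
Branch on y1: set y1 = false.
Branch on y3: set y3 = true.
From the singleton clause (!y6), y6 = false.
From the singleton clause (!y5), y5 = false.
From the singleton clause (y4), y4 = true.
All clauses are satisfied.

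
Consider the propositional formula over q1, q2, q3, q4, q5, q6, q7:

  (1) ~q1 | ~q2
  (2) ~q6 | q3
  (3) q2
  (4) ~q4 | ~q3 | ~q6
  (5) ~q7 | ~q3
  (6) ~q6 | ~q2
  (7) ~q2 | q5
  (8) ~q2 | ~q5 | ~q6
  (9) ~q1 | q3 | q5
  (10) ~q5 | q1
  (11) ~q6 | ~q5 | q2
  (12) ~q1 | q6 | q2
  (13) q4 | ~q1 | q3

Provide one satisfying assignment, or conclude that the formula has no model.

UNSATISFIABLE

(q2) alone gives q2 = 1.
(~q1) alone gives q1 = 0.
(~q6) alone gives q6 = 0.
(q5) alone gives q5 = 1.
Now (~q5) is unsatisfied and unit — conflict.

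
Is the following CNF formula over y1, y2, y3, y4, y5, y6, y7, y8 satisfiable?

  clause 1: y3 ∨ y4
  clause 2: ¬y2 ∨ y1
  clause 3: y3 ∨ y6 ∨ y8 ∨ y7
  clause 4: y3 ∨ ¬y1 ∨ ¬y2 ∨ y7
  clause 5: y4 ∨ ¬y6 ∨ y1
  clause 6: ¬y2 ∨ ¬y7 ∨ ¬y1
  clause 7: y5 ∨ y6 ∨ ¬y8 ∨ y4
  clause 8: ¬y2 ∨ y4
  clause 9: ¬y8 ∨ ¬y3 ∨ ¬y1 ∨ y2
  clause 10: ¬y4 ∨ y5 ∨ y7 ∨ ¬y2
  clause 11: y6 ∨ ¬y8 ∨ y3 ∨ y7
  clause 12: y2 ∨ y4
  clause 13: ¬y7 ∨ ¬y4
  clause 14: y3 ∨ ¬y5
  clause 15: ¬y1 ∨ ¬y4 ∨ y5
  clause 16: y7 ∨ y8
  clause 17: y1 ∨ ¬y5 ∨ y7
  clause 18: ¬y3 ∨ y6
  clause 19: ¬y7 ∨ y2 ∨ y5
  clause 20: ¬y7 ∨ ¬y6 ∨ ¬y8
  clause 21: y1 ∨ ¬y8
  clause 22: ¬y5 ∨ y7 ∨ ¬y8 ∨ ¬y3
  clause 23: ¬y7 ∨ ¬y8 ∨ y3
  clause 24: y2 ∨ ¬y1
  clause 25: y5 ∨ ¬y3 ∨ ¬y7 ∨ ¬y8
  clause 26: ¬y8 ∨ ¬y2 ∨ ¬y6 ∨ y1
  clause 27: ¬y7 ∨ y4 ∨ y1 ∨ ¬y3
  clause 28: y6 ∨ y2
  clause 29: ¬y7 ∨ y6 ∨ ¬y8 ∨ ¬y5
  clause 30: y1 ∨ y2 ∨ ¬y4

Try y3 = True.
From the singleton clause (y6), y6 = True.
Try y2 = False.
From the singleton clause (y4), y4 = True.
From the singleton clause (¬y7), y7 = False.
From the singleton clause (y8), y8 = True.
From the singleton clause (¬y1), y1 = False.
But (y1) is also a unit clause — contradiction.
That branch fails; take y2 = True instead.
From the singleton clause (y1), y1 = True.
From the singleton clause (¬y7), y7 = False.
From the singleton clause (y4), y4 = True.
From the singleton clause (y5), y5 = True.
From the singleton clause (y8), y8 = True.
But (¬y8) is also a unit clause — contradiction.
Neither y2 = True nor y2 = False works.
That branch fails; take y3 = False instead.
From the singleton clause (y4), y4 = True.
From the singleton clause (¬y7), y7 = False.
From the singleton clause (¬y5), y5 = False.
From the singleton clause (¬y2), y2 = False.
From the singleton clause (¬y1), y1 = False.
But (y1) is also a unit clause — contradiction.
Neither y3 = True nor y3 = False works.
No assignment satisfies every clause.

Unsatisfiable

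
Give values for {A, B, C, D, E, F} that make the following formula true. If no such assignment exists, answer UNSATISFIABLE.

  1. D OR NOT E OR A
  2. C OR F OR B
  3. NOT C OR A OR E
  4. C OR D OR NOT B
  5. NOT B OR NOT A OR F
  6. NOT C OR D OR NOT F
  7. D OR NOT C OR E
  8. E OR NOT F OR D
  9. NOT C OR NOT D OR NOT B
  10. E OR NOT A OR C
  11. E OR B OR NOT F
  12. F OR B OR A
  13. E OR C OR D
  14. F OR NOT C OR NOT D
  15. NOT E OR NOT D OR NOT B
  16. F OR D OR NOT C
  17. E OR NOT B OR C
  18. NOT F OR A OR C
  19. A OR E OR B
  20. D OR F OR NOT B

Branch on D: set D = true.
Branch on C: set C = false.
Branch on F: set F = true.
Unit clause (A) forces A = true.
Unit clause (E) forces E = true.
Unit clause (NOT B) forces B = false.
This assignment satisfies each clause.

A=true, B=false, C=false, D=true, E=true, F=true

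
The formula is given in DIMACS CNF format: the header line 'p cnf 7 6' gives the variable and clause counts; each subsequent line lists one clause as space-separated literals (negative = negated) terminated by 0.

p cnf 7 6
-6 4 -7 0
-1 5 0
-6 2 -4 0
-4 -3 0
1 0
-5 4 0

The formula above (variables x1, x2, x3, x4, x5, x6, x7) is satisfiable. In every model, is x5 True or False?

Suppose x5 = False.
(¬x1) alone gives x1 = False.
Now (x1) is unsatisfied and unit — conflict.
So every satisfying assignment has x5 = True.

True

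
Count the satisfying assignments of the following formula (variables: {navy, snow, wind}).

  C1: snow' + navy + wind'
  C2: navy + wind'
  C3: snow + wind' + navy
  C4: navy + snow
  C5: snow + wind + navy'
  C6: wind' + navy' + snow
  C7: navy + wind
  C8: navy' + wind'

1

There are 2^3 = 8 truth assignments over (navy, snow, wind).
Check each against the 8 clauses (columns in the order navy, snow, wind):
  F F F  ✗ fails (navy + snow)
  F F T  ✗ fails (navy + wind')
  F T F  ✗ fails (navy + wind)
  F T T  ✗ fails (snow' + navy + wind')
  T F F  ✗ fails (snow + wind + navy')
  T F T  ✗ fails (wind' + navy' + snow)
  T T F  ✓ satisfies all
  T T T  ✗ fails (navy' + wind')
1 of the 8 rows is a model.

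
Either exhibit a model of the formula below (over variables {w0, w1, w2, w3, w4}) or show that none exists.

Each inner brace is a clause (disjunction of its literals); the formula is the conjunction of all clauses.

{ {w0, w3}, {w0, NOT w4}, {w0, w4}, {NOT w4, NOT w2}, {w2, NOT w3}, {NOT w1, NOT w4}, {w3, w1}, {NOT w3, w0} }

Suppose w0 = true.
Suppose w4 = false.
Suppose w2 = true.
Suppose w3 = true.
Every clause is now satisfied; w1 is unconstrained.

w0 ↦ true, w1 ↦ true, w2 ↦ true, w3 ↦ true, w4 ↦ false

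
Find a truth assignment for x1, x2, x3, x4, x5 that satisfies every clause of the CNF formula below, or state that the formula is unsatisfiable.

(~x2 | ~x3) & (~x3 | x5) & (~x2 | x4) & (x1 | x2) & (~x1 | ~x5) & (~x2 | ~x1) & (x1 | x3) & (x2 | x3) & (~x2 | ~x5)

UNSATISFIABLE

Branch on x2: set x2 = 0.
From the singleton clause (x1), x1 = 1.
From the singleton clause (~x5), x5 = 0.
From the singleton clause (~x3), x3 = 0.
That conflicts with the unit clause (x3).
So x2 must be the other value — set x2 = 1.
From the singleton clause (~x3), x3 = 0.
From the singleton clause (x4), x4 = 1.
From the singleton clause (~x1), x1 = 0.
That conflicts with the unit clause (x1).
Both values of x2 lead to a conflict.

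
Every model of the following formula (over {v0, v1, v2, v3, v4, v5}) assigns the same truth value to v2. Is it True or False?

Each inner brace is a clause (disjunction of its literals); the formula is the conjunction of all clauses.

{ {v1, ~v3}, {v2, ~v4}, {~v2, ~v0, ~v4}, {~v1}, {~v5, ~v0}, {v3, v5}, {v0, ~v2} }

Suppose v2 = 1.
Unit clause (~v1) forces v1 = 0.
Unit clause (~v3) forces v3 = 0.
Unit clause (v5) forces v5 = 1.
Unit clause (~v0) forces v0 = 0.
But (v0) is also a unit clause — contradiction.
So every satisfying assignment has v2 = False.

False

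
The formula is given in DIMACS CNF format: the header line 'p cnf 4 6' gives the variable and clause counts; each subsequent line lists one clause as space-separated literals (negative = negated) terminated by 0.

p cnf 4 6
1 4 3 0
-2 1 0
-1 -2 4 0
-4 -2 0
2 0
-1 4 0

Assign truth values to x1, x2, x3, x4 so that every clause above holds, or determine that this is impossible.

UNSATISFIABLE

The clause (x2) is unit, so x2 = True.
The clause (x1) is unit, so x1 = True.
The clause (x4) is unit, so x4 = True.
Now (¬x4) is unsatisfied and unit — conflict.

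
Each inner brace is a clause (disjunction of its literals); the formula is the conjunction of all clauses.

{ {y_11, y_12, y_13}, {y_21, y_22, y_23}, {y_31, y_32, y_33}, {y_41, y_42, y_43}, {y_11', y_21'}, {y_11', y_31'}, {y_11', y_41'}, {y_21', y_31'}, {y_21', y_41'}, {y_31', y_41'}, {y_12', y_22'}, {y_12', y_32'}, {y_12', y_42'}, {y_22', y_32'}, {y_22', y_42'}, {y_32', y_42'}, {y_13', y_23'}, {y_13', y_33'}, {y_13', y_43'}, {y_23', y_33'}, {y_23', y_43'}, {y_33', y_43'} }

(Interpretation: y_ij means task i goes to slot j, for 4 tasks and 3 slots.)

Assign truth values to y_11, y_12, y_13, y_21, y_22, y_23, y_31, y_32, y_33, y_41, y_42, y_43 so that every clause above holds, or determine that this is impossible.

UNSATISFIABLE

Branch on y_11: set y_11 = 0.
Branch on y_12: set y_12 = 1.
From the singleton clause (y_22'), y_22 = 0.
From the singleton clause (y_32'), y_32 = 0.
From the singleton clause (y_42'), y_42 = 0.
Branch on y_21: set y_21 = 1.
From the singleton clause (y_31'), y_31 = 0.
From the singleton clause (y_33), y_33 = 1.
From the singleton clause (y_41'), y_41 = 0.
From the singleton clause (y_43), y_43 = 1.
But (y_43') is also a unit clause — contradiction.
Undo y_21 and try y_21 = 0.
From the singleton clause (y_23), y_23 = 1.
From the singleton clause (y_13'), y_13 = 0.
From the singleton clause (y_33'), y_33 = 0.
From the singleton clause (y_31), y_31 = 1.
From the singleton clause (y_41'), y_41 = 0.
From the singleton clause (y_43), y_43 = 1.
But (y_43') is also a unit clause — contradiction.
Either choice for y_21 ends in contradiction.
Undo y_12 and try y_12 = 0.
From the singleton clause (y_13), y_13 = 1.
From the singleton clause (y_23'), y_23 = 0.
From the singleton clause (y_33'), y_33 = 0.
From the singleton clause (y_43'), y_43 = 0.
Branch on y_21: set y_21 = 1.
From the singleton clause (y_31'), y_31 = 0.
From the singleton clause (y_32), y_32 = 1.
From the singleton clause (y_41'), y_41 = 0.
From the singleton clause (y_42), y_42 = 1.
But (y_42') is also a unit clause — contradiction.
Undo y_21 and try y_21 = 0.
From the singleton clause (y_22), y_22 = 1.
From the singleton clause (y_32'), y_32 = 0.
From the singleton clause (y_31), y_31 = 1.
From the singleton clause (y_41'), y_41 = 0.
From the singleton clause (y_42), y_42 = 1.
But (y_42') is also a unit clause — contradiction.
Either choice for y_21 ends in contradiction.
Either choice for y_12 ends in contradiction.
Undo y_11 and try y_11 = 1.
From the singleton clause (y_21'), y_21 = 0.
From the singleton clause (y_31'), y_31 = 0.
From the singleton clause (y_41'), y_41 = 0.
Branch on y_22: set y_22 = 1.
From the singleton clause (y_12'), y_12 = 0.
From the singleton clause (y_32'), y_32 = 0.
From the singleton clause (y_33), y_33 = 1.
From the singleton clause (y_42'), y_42 = 0.
From the singleton clause (y_43), y_43 = 1.
But (y_43') is also a unit clause — contradiction.
Undo y_22 and try y_22 = 0.
From the singleton clause (y_23), y_23 = 1.
From the singleton clause (y_13'), y_13 = 0.
From the singleton clause (y_33'), y_33 = 0.
From the singleton clause (y_32), y_32 = 1.
From the singleton clause (y_12'), y_12 = 0.
From the singleton clause (y_42'), y_42 = 0.
From the singleton clause (y_43), y_43 = 1.
But (y_43') is also a unit clause — contradiction.
Either choice for y_22 ends in contradiction.
Either choice for y_11 ends in contradiction.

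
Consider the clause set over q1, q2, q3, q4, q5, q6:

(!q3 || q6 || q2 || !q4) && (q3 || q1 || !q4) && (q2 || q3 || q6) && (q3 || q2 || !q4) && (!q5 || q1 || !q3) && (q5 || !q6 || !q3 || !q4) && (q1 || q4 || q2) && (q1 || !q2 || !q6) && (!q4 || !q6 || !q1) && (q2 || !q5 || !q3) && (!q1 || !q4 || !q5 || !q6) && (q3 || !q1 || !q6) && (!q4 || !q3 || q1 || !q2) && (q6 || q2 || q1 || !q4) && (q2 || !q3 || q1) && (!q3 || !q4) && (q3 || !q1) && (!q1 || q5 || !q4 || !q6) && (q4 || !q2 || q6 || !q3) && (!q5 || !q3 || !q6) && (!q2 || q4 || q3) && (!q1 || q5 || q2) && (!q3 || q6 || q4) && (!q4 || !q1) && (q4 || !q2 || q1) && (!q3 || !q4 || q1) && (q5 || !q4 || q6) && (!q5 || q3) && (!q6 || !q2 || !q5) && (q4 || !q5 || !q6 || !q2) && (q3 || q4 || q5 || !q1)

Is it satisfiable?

Branch on q3: set q3 = true.
The clause (!q4) is unit, so q4 = false.
The clause (q6) is unit, so q6 = true.
The clause (!q5) is unit, so q5 = false.
Branch on q1: set q1 = true.
The clause (q2) is unit, so q2 = true.
This assignment satisfies each clause.
A satisfying assignment: q1=true; q2=true; q3=true; q4=false; q5=false; q6=true.

Satisfiable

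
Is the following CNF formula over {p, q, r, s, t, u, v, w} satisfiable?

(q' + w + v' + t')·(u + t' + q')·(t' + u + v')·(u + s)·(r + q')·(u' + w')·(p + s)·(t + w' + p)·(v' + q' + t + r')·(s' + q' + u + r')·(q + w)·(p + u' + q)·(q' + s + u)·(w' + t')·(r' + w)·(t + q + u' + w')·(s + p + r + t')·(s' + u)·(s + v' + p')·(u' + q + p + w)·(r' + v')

Case u = 1:
(w') alone gives w = 0.
(q) alone gives q = 1.
(r) alone gives r = 1.
But (r') is also a unit clause — contradiction.
So u must be the other value — set u = 0.
(s) alone gives s = 1.
But (s') is also a unit clause — contradiction.
Neither u = 1 nor u = 0 works.
No assignment satisfies every clause.

No, unsatisfiable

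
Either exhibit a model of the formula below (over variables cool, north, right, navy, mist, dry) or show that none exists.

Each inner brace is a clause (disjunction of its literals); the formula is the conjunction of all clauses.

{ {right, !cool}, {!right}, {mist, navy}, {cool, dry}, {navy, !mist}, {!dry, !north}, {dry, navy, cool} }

The clause (!right) is unit, so right = false.
The clause (!cool) is unit, so cool = false.
The clause (dry) is unit, so dry = true.
The clause (!north) is unit, so north = false.
Branch on mist: set mist = false.
The clause (navy) is unit, so navy = true.
Every clause now holds.

cool=false,  north=false,  right=false,  navy=true,  mist=false,  dry=true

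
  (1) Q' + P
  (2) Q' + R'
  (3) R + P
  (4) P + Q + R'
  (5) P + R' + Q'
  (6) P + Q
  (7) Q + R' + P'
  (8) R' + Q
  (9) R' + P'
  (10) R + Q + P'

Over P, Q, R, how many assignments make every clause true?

There are 2^3 = 8 truth assignments over (P, Q, R).
Split on Q. With Q = 1, the clauses containing Q are satisfied and Q' drops from the rest; 1 of the 2^2 = 4 assignments to the other variables satisfy what remains.
With Q = 0, by the same count on the reduced clause set, 0 assignments work.
(One model: P=T, Q=T, R=F.)
Total: 1 + 0 = 1.

1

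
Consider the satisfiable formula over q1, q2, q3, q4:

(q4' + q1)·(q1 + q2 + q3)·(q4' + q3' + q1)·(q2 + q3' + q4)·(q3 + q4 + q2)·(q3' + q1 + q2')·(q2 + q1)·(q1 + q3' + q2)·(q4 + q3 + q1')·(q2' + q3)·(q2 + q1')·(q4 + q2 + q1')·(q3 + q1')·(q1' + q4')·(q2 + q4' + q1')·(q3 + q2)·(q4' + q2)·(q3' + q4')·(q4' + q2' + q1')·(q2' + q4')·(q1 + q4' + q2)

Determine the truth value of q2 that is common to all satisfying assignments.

Suppose q2 = 0.
The clause (q1) is unit, so q1 = 1.
Now (q1') is unsatisfied and unit — conflict.
So every satisfying assignment has q2 = True.

True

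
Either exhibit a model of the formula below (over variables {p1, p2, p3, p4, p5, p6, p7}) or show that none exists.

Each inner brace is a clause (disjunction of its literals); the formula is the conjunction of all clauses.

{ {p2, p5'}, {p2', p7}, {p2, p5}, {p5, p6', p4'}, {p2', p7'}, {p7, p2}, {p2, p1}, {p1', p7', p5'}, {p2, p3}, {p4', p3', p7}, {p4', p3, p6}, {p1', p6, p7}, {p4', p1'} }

Branch on p2: set p2 = 1.
Unit clause (p7) forces p7 = 1.
That conflicts with the unit clause (p7').
So p2 must be the other value — set p2 = 0.
Unit clause (p5') forces p5 = 0.
That conflicts with the unit clause (p5).
Both values of p2 lead to a conflict.

UNSATISFIABLE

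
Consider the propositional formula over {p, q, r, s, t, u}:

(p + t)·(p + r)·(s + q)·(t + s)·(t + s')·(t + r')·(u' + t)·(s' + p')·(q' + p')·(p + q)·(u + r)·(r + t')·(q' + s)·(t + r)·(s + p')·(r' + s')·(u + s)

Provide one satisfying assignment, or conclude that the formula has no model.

Try p = 1.
(s') alone gives s = 0.
That conflicts with the unit clause (s).
Undo p and try p = 0.
(t) alone gives t = 1.
(r) alone gives r = 1.
(q) alone gives q = 1.
(s) alone gives s = 1.
That conflicts with the unit clause (s').
Either choice for p ends in contradiction.

UNSATISFIABLE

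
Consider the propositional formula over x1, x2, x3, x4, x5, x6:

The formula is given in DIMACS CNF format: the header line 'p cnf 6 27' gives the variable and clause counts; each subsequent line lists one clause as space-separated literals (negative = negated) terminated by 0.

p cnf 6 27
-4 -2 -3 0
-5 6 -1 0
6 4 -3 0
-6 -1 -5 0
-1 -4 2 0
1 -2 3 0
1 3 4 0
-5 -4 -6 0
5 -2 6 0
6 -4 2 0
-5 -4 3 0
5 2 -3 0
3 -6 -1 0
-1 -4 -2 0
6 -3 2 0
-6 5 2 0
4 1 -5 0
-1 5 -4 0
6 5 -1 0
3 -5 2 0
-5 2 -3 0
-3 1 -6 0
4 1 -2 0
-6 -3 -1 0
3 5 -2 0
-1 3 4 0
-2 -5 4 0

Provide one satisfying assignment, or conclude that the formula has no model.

Branch on x4: set x4 = False.
Branch on x6: set x6 = True.
Branch on x1: set x1 = False.
From the singleton clause (x3), x3 = True.
That conflicts with the unit clause (¬x3).
Undo x1 and try x1 = True.
From the singleton clause (¬x5), x5 = False.
From the singleton clause (x3), x3 = True.
That conflicts with the unit clause (¬x3).
Both values of x1 lead to a conflict.
Undo x6 and try x6 = False.
From the singleton clause (¬x3), x3 = False.
From the singleton clause (x1), x1 = True.
That conflicts with the unit clause (¬x1).
Both values of x6 lead to a conflict.
Undo x4 and try x4 = True.
Branch on x2: set x2 = False.
From the singleton clause (¬x1), x1 = False.
From the singleton clause (x6), x6 = True.
From the singleton clause (¬x5), x5 = False.
That conflicts with the unit clause (x5).
Undo x2 and try x2 = True.
From the singleton clause (¬x3), x3 = False.
From the singleton clause (x1), x1 = True.
That conflicts with the unit clause (¬x1).
Both values of x2 lead to a conflict.
Both values of x4 lead to a conflict.

UNSATISFIABLE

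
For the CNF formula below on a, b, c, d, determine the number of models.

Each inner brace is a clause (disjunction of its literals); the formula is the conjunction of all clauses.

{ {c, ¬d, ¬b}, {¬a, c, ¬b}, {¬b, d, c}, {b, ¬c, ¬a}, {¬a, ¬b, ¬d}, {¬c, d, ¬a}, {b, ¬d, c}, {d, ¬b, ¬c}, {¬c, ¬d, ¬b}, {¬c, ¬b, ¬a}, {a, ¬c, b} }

2

There are 2^4 = 16 truth assignments over (a, b, c, d).
Check each against the 11 clauses (columns in the order a, b, c, d):
  F F F F  ✓ satisfies all
  F F F T  ✗ fails (b ∨ ¬d ∨ c)
  F F T F  ✗ fails (a ∨ ¬c ∨ b)
  F F T T  ✗ fails (a ∨ ¬c ∨ b)
  F T F F  ✗ fails (¬b ∨ d ∨ c)
  F T F T  ✗ fails (c ∨ ¬d ∨ ¬b)
  F T T F  ✗ fails (d ∨ ¬b ∨ ¬c)
  F T T T  ✗ fails (¬c ∨ ¬d ∨ ¬b)
  T F F F  ✓ satisfies all
  T F F T  ✗ fails (b ∨ ¬d ∨ c)
  T F T F  ✗ fails (b ∨ ¬c ∨ ¬a)
  T F T T  ✗ fails (b ∨ ¬c ∨ ¬a)
  T T F F  ✗ fails (¬a ∨ c ∨ ¬b)
  T T F T  ✗ fails (c ∨ ¬d ∨ ¬b)
  T T T F  ✗ fails (¬c ∨ d ∨ ¬a)
  T T T T  ✗ fails (¬a ∨ ¬b ∨ ¬d)
2 of the 16 rows are models.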